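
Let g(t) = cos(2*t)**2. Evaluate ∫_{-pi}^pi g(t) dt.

Use the identity cos^2(2*t) = (1 + cos(4*t))/2.
An antiderivative is F(t) = t/2 + sin(4*t)/8.
Then F(pi) - F(-pi) = (pi/2) - (-pi/2) = pi.

pi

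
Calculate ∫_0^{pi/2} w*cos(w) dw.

-1 + pi/2

Integrate by parts once (u = w, dv = cos(w) dw).
An antiderivative is F(w) = w*sin(w) + cos(w).
Then F(pi/2) - F(0) = (pi/2) - (1) = -1 + pi/2.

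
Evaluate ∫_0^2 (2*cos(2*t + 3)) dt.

Let u = 2*t + 3, so du = 2 dt. When t = 0, u = 3; when t = 2, u = 7.
The integral becomes ∫ cos(u) du from 3 to 7, with antiderivative sin(u).
Back in t: F(t) = sin(2*t + 3).
Then F(2) - F(0) = (sin(7)) - (sin(3)) = -sin(3) + sin(7).

-sin(3) + sin(7)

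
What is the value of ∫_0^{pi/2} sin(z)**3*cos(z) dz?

Let u = sin(z), so du = cos(z) dz. When z = 0, u = 0; when z = pi/2, u = 1.
The integral becomes ∫ u**3 du from 0 to 1, with antiderivative u**4/4.
Back in z: F(z) = sin(z)**4/4.
Then F(pi/2) - F(0) = (1/4) - (0) = 1/4.

1/4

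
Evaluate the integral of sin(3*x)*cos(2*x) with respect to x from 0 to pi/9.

Use the identity sin(3*x)cos(2*x) = [sin(5*x) + sin(x)]/2.
An antiderivative is F(x) = -cos(x)/2 - cos(5*x)/10.
Then F(pi/9) - F(0) = (-cos(pi/9)/2 + sin(pi/18)/10) - (-3/5) = -cos(pi/9)/2 + sin(pi/18)/10 + 3/5.

-cos(pi/9)/2 + sin(pi/18)/10 + 3/5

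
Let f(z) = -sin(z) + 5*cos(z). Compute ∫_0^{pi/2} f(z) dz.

4

An antiderivative is F(z) = 5*sin(z) + cos(z).
Then F(pi/2) - F(0) = (5) - (1) = 4.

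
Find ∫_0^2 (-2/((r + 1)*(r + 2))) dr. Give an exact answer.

Factor the denominator: r**2 + 3*r + 2 = (r + 2)(r + 1).
Partial fractions: -2/((r + 1)*(r + 2)) = 2/(r + 2) - 2/(r + 1).
An antiderivative is F(r) = -2*log(r + 1) + 2*log(r + 2).
Then F(2) - F(0) = (log(16/9)) - (log(4)) = log(4/9).

log(4/9)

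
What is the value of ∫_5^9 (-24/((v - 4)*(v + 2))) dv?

Factor the denominator: v**2 - 2*v - 8 = (v + 2)(v - 4).
Partial fractions: -24/((v - 4)*(v + 2)) = 4/(v + 2) - 4/(v - 4).
An antiderivative is F(v) = -4*log(v - 4) + 4*log(v + 2).
Then F(9) - F(5) = (-4*log(5) + 4*log(11)) - (4*log(7)) = -4*log(7) - 4*log(5) + 4*log(11).

-4*log(7) - 4*log(5) + 4*log(11)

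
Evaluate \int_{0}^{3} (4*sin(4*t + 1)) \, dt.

Let u = 4*t + 1, so du = 4 dt. When t = 0, u = 1; when t = 3, u = 13.
The integral becomes ∫ sin(u) du from 1 to 13, with antiderivative -cos(u).
Back in t: F(t) = -cos(4*t + 1).
Then F(3) - F(0) = (-cos(13)) - (-cos(1)) = -cos(13) + cos(1).

-cos(13) + cos(1)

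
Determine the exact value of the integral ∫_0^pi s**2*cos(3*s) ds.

-2*pi/9

Integrate by parts twice (u = s^2, dv = cos(3*s) ds).
An antiderivative is F(s) = s**2*sin(3*s)/3 + 2*s*cos(3*s)/9 - 2*sin(3*s)/27.
Then F(pi) - F(0) = (-2*pi/9) - (0) = -2*pi/9.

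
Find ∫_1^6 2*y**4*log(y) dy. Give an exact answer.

-622 + 15552*log(6)/5

Integrate by parts once (u = ln y, dv = 2*y**4 dy).
An antiderivative is F(y) = 2*y**5*(5*log(y) - 1)/25.
Then F(6) - F(1) = (-15552/25 + 15552*log(6)/5) - (-2/25) = -622 + 15552*log(6)/5.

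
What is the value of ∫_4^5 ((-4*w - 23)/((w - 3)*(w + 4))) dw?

Factor the denominator: w**2 + w - 12 = (w + 4)(w - 3).
Partial fractions: (-4*w - 23)/((w - 3)*(w + 4)) = 1/(w + 4) - 5/(w - 3).
An antiderivative is F(w) = -5*log(w - 3) + log(w + 4).
Then F(5) - F(4) = (log(9/32)) - (log(8)) = -8*log(2) + 2*log(3).

-8*log(2) + 2*log(3)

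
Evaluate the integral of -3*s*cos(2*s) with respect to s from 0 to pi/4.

3/4 - 3*pi/8

Integrate by parts once (u = s, dv = -3*cos(2*s) ds).
An antiderivative is F(s) = -3*s*sin(2*s)/2 - 3*cos(2*s)/4.
Then F(pi/4) - F(0) = (-3*pi/8) - (-3/4) = 3/4 - 3*pi/8.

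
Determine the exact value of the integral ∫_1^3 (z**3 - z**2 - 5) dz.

By the power rule, an antiderivative is F(z) = z**4/4 - z**3/3 - 5*z.
Then F(3) - F(1) = (-15/4) - (-61/12) = 4/3.

4/3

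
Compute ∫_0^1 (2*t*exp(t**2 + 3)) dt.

Let u = t**2 + 3, so du = 2*t dt. When t = 0, u = 3; when t = 1, u = 4.
The integral becomes ∫ exp(u) du from 3 to 4, with antiderivative exp(u).
Back in t: F(t) = exp(t**2 + 3).
Then F(1) - F(0) = (exp(4)) - (exp(3)) = -exp(3) + exp(4).

-exp(3) + exp(4)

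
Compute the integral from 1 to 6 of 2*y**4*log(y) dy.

Integrate by parts once (u = ln y, dv = 2*y**4 dy).
An antiderivative is F(y) = 2*y**5*(5*log(y) - 1)/25.
Then F(6) - F(1) = (-15552/25 + 15552*log(6)/5) - (-2/25) = -622 + 15552*log(6)/5.

-622 + 15552*log(6)/5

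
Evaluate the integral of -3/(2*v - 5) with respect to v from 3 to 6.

An antiderivative is F(v) = -3*log(2*v - 5)/2.
Then F(6) - F(3) = (-3*log(7)/2) - (0) = -3*log(7)/2.

-3*log(7)/2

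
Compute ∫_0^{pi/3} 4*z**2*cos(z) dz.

-4*sqrt(3) + 2*sqrt(3)*pi**2/9 + 4*pi/3

Integrate by parts twice (u = z^2, dv = 4*cos(z) dz).
An antiderivative is F(z) = 4*z**2*sin(z) + 8*z*cos(z) - 8*sin(z).
Then F(pi/3) - F(0) = (-4*sqrt(3) + 2*sqrt(3)*pi**2/9 + 4*pi/3) - (0) = -4*sqrt(3) + 2*sqrt(3)*pi**2/9 + 4*pi/3.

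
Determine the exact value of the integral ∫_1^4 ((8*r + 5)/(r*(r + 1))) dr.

Factor the denominator: r**2 + r = (r + 1)r.
Partial fractions: (8*r + 5)/(r*(r + 1)) = 3/(r + 1) + 5/r.
An antiderivative is F(r) = 5*log(r) + 3*log(r + 1).
Then F(4) - F(1) = (3*log(5) + 10*log(2)) - (log(8)) = 3*log(5) + 7*log(2).

3*log(5) + 7*log(2)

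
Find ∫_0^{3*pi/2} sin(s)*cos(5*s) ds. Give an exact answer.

1/6

Use the identity sin(s)cos(5*s) = [sin(6*s) + sin(-4*s)]/2.
An antiderivative is F(s) = cos(4*s)/8 - cos(6*s)/12.
Then F(3*pi/2) - F(0) = (5/24) - (1/24) = 1/6.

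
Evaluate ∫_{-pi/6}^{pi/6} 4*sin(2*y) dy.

0

An antiderivative is F(y) = -2*cos(2*y).
Then F(pi/6) - F(-pi/6) = (-1) - (-1) = 0.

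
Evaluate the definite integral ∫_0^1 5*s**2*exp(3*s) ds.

-10/27 + 25*exp(3)/27

Integrate by parts twice (u = s^2, dv = 5*exp(3*s) ds).
An antiderivative is F(s) = (45*s**2 - 30*s + 10)*exp(3*s)/27.
Then F(1) - F(0) = (25*exp(3)/27) - (10/27) = -10/27 + 25*exp(3)/27.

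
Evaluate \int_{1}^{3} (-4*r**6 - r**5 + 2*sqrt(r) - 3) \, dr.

By the power rule, an antiderivative is F(r) = -4*r**7/7 - r**6/6 + 4*r**(3/2)/3 - 3*r.
Then F(3) - F(1) = (-19323/14 + 4*sqrt(3)) - (-101/42) = -28934/21 + 4*sqrt(3).

-28934/21 + 4*sqrt(3)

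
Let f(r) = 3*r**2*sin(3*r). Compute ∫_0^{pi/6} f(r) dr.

Integrate by parts twice (u = r^2, dv = 3*sin(3*r) dr).
An antiderivative is F(r) = -r**2*cos(3*r) + 2*r*sin(3*r)/3 + 2*cos(3*r)/9.
Then F(pi/6) - F(0) = (pi/9) - (2/9) = -2/9 + pi/9.

-2/9 + pi/9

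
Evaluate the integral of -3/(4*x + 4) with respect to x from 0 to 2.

An antiderivative is F(x) = -3*log(4*x + 4)/4.
Then F(2) - F(0) = (-3*log(12)/4) - (-3*log(2)/2) = -3*log(3)/4.

-3*log(3)/4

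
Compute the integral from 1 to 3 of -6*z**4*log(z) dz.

1452/25 - 1458*log(3)/5

Integrate by parts once (u = ln z, dv = -6*z**4 dz).
An antiderivative is F(z) = -6*z**5*(5*log(z) - 1)/25.
Then F(3) - F(1) = (1458/25 - 1458*log(3)/5) - (6/25) = 1452/25 - 1458*log(3)/5.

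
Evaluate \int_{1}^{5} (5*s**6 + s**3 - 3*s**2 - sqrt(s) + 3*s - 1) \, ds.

By the power rule, an antiderivative is F(s) = 5*s**7/7 + s**4/4 - 2*s**(3/2)/3 - s**3 + 3*s**2/2 - s.
Then F(5) - F(1) = (1564285/28 - 10*sqrt(5)/3) - (-17/84) = 1173218/21 - 10*sqrt(5)/3.

1173218/21 - 10*sqrt(5)/3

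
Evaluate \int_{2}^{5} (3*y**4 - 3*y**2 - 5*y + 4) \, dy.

By the power rule, an antiderivative is F(y) = 3*y**5/5 - y**3 - 5*y**2/2 + 4*y.
Then F(5) - F(2) = (3415/2) - (46/5) = 16983/10.

16983/10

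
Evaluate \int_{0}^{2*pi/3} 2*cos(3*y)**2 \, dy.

Use the identity cos^2(3*y) = (1 + cos(6*y))/2.
An antiderivative is F(y) = y + sin(6*y)/6.
Then F(2*pi/3) - F(0) = (2*pi/3) - (0) = 2*pi/3.

2*pi/3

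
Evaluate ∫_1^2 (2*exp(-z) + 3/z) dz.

An antiderivative is F(z) = 3*log(z) - 2*exp(-z).
Then F(2) - F(1) = (-2*exp(-2) + 3*log(2)) - (-2*exp(-1)) = -2*exp(-2) + 2*exp(-1) + 3*log(2).

-2*exp(-2) + 2*exp(-1) + 3*log(2)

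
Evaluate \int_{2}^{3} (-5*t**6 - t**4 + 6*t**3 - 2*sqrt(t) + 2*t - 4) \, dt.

By the power rule, an antiderivative is F(t) = -5*t**7/7 - t**5/5 + 3*t**4/2 - 4*t**(3/2)/3 + t**2 - 4*t.
Then F(3) - F(2) = (-104457/70 - 4*sqrt(3)) - (-2724/35 - 8*sqrt(2)/3) = -99009/70 - 4*sqrt(3) + 8*sqrt(2)/3.

-99009/70 - 4*sqrt(3) + 8*sqrt(2)/3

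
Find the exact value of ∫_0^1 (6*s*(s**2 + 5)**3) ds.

2013/4

Let u = s**2 + 5, so du = 2*s ds. When s = 0, u = 5; when s = 1, u = 6.
The integral becomes 3·∫ u**3 du from 5 to 6, with antiderivative 3*u**4/4.
Back in s: F(s) = 3*(s**2 + 5)**4/4.
Then F(1) - F(0) = (972) - (1875/4) = 2013/4.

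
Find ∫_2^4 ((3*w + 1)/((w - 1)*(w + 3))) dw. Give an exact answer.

-2*log(5) + log(3) + 2*log(7)

Factor the denominator: w**2 + 2*w - 3 = (w + 3)(w - 1).
Partial fractions: (3*w + 1)/((w - 1)*(w + 3)) = 2/(w + 3) + 1/(w - 1).
An antiderivative is F(w) = log(w - 1) + 2*log(w + 3).
Then F(4) - F(2) = (log(3) + 2*log(7)) - (log(25)) = -2*log(5) + log(3) + 2*log(7).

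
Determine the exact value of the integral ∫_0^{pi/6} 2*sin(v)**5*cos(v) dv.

Let u = sin(v), so du = cos(v) dv. When v = 0, u = 0; when v = pi/6, u = 1/2.
The integral becomes 2·∫ u**5 du from 0 to 1/2, with antiderivative u**6/3.
Back in v: F(v) = sin(v)**6/3.
Then F(pi/6) - F(0) = (1/192) - (0) = 1/192.

1/192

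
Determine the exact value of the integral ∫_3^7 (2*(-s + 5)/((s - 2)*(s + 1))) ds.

log(25/16)

Factor the denominator: s**2 - s - 2 = (s + 1)(s - 2).
Partial fractions: 2*(-s + 5)/((s - 2)*(s + 1)) = -4/(s + 1) + 2/(s - 2).
An antiderivative is F(s) = 2*log(s - 2) - 4*log(s + 1).
Then F(7) - F(3) = (-12*log(2) + 2*log(5)) - (-8*log(2)) = log(25/16).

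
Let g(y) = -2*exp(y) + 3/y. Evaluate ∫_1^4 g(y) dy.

-2*exp(4) + 6*log(2) + 2*exp(1)

An antiderivative is F(y) = -2*exp(y) + 3*log(y).
Then F(4) - F(1) = (-2*exp(4) + log(64)) - (-2*exp(1)) = -2*exp(4) + 6*log(2) + 2*exp(1).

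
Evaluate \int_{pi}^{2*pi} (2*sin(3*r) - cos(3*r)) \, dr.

An antiderivative is F(r) = -sin(3*r)/3 - 2*cos(3*r)/3.
Then F(2*pi) - F(pi) = (-2/3) - (2/3) = -4/3.

-4/3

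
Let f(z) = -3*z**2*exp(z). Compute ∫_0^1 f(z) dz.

6 - 3*E

Integrate by parts twice (u = z^2, dv = -3*exp(z) dz).
An antiderivative is F(z) = (-3*z**2 + 6*z - 6)*exp(z).
Then F(1) - F(0) = (-3*E) - (-6) = 6 - 3*E.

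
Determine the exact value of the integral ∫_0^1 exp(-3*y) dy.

An antiderivative is F(y) = -exp(-3*y)/3.
Then F(1) - F(0) = (-exp(-3)/3) - (-1/3) = -(1 - exp(3))*exp(-3)/3.

-(1 - exp(3))*exp(-3)/3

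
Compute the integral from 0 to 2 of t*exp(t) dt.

Integrate by parts once (u = t, dv = exp(t) dt).
An antiderivative is F(t) = (t - 1)*exp(t).
Then F(2) - F(0) = (exp(2)) - (-1) = 1 + exp(2).

1 + exp(2)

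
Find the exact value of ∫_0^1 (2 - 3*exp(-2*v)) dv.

(3 + exp(2))*exp(-2)/2

An antiderivative is F(v) = 2*v + 3*exp(-2*v)/2.
Then F(1) - F(0) = (3*exp(-2)/2 + 2) - (3/2) = (3 + exp(2))*exp(-2)/2.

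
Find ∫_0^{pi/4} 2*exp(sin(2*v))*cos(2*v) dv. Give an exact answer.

Let u = sin(2*v), so du = 2*cos(2*v) dv. When v = 0, u = 0; when v = pi/4, u = 1.
The integral becomes ∫ exp(u) du from 0 to 1, with antiderivative exp(u).
Back in v: F(v) = exp(sin(2*v)).
Then F(pi/4) - F(0) = (E) - (1) = -1 + E.

-1 + E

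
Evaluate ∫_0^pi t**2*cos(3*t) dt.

-2*pi/9

Integrate by parts twice (u = t^2, dv = cos(3*t) dt).
An antiderivative is F(t) = t**2*sin(3*t)/3 + 2*t*cos(3*t)/9 - 2*sin(3*t)/27.
Then F(pi) - F(0) = (-2*pi/9) - (0) = -2*pi/9.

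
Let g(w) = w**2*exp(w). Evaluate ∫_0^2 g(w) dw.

-2 + 2*exp(2)

Integrate by parts twice (u = w^2, dv = exp(w) dw).
An antiderivative is F(w) = (w**2 - 2*w + 2)*exp(w).
Then F(2) - F(0) = (2*exp(2)) - (2) = -2 + 2*exp(2).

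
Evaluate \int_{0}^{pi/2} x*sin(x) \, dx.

1

Integrate by parts once (u = x, dv = sin(x) dx).
An antiderivative is F(x) = -x*cos(x) + sin(x).
Then F(pi/2) - F(0) = (1) - (0) = 1.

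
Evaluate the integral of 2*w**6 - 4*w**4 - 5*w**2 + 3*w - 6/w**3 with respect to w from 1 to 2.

869/420

By the power rule, an antiderivative is F(w) = 2*w**7/7 - 4*w**5/5 - 5*w**3/3 + 3*w**2/2 + 3/w**2.
Then F(2) - F(1) = (1843/420) - (487/210) = 869/420.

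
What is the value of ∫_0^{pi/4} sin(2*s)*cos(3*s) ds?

-2/5 + 3*sqrt(2)/10

Use the identity sin(2*s)cos(3*s) = [sin(5*s) + sin(-s)]/2.
An antiderivative is F(s) = cos(s)/2 - cos(5*s)/10.
Then F(pi/4) - F(0) = (3*sqrt(2)/10) - (2/5) = -2/5 + 3*sqrt(2)/10.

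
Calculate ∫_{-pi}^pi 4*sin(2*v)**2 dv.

4*pi

Use the identity sin^2(2*v) = (1 - cos(4*v))/2.
An antiderivative is F(v) = 2*v - sin(4*v)/2.
Then F(pi) - F(-pi) = (2*pi) - (-2*pi) = 4*pi.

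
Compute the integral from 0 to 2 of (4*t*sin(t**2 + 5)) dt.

Let u = t**2 + 5, so du = 2*t dt. When t = 0, u = 5; when t = 2, u = 9.
The integral becomes 2·∫ sin(u) du from 5 to 9, with antiderivative -2*cos(u).
Back in t: F(t) = -2*cos(t**2 + 5).
Then F(2) - F(0) = (-2*cos(9)) - (-2*cos(5)) = 2*cos(5) - 2*cos(9).

2*cos(5) - 2*cos(9)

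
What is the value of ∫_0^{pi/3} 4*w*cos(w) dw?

Integrate by parts once (u = w, dv = 4*cos(w) dw).
An antiderivative is F(w) = 4*w*sin(w) + 4*cos(w).
Then F(pi/3) - F(0) = (2 + 2*sqrt(3)*pi/3) - (4) = -2 + 2*sqrt(3)*pi/3.

-2 + 2*sqrt(3)*pi/3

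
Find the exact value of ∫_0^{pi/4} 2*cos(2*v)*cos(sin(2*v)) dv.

sin(1)

Let u = sin(2*v), so du = 2*cos(2*v) dv. When v = 0, u = 0; when v = pi/4, u = 1.
The integral becomes ∫ cos(u) du from 0 to 1, with antiderivative sin(u).
Back in v: F(v) = sin(sin(2*v)).
Then F(pi/4) - F(0) = (sin(1)) - (0) = sin(1).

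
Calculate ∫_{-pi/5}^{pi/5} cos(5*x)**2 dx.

Use the identity cos^2(5*x) = (1 + cos(10*x))/2.
An antiderivative is F(x) = x/2 + sin(10*x)/20.
Then F(pi/5) - F(-pi/5) = (pi/10) - (-pi/10) = pi/5.

pi/5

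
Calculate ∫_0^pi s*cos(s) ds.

Integrate by parts once (u = s, dv = cos(s) ds).
An antiderivative is F(s) = s*sin(s) + cos(s).
Then F(pi) - F(0) = (-1) - (1) = -2.

-2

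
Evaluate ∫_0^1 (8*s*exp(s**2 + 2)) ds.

-4*(1 - exp(1))*exp(2)

Let u = s**2 + 2, so du = 2*s ds. When s = 0, u = 2; when s = 1, u = 3.
The integral becomes 4·∫ exp(u) du from 2 to 3, with antiderivative 4*exp(u).
Back in s: F(s) = 4*exp(s**2 + 2).
Then F(1) - F(0) = (4*exp(3)) - (4*exp(2)) = -4*(1 - exp(1))*exp(2).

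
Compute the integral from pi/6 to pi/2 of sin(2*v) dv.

3/4

An antiderivative is F(v) = -cos(2*v)/2.
Then F(pi/2) - F(pi/6) = (1/2) - (-1/4) = 3/4.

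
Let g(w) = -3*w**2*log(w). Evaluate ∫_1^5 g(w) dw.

Integrate by parts once (u = ln w, dv = -3*w**2 dw).
An antiderivative is F(w) = -w**3*(3*log(w) - 1)/3.
Then F(5) - F(1) = (125/3 - 125*log(5)) - (1/3) = 124/3 - 125*log(5).

124/3 - 125*log(5)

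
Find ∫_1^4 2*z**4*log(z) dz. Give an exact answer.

-2046/25 + 4096*log(2)/5

Integrate by parts once (u = ln z, dv = 2*z**4 dz).
An antiderivative is F(z) = 2*z**5*(5*log(z) - 1)/25.
Then F(4) - F(1) = (-2048/25 + 4096*log(2)/5) - (-2/25) = -2046/25 + 4096*log(2)/5.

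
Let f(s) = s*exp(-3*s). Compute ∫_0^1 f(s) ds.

(-4 + exp(3))*exp(-3)/9

Integrate by parts once (u = s, dv = exp(-3*s) ds).
An antiderivative is F(s) = (-3*s - 1)*exp(-3*s)/9.
Then F(1) - F(0) = (-4*exp(-3)/9) - (-1/9) = (-4 + exp(3))*exp(-3)/9.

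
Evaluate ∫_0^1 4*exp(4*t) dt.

Let u = 4*t, so du = 4 dt. When t = 0, u = 0; when t = 1, u = 4.
The integral becomes ∫ exp(u) du from 0 to 4, with antiderivative exp(u).
Back in t: F(t) = exp(4*t).
Then F(1) - F(0) = (exp(4)) - (1) = -1 + exp(4).

-1 + exp(4)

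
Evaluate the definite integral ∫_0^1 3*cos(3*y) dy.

sin(3)

Let u = 3*y, so du = 3 dy. When y = 0, u = 0; when y = 1, u = 3.
The integral becomes ∫ cos(u) du from 0 to 3, with antiderivative sin(u).
Back in y: F(y) = sin(3*y).
Then F(1) - F(0) = (sin(3)) - (0) = sin(3).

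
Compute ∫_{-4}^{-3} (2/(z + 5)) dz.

log(4)

An antiderivative is F(z) = 2*log(z + 5).
Then F(-3) - F(-4) = (log(4)) - (0) = log(4).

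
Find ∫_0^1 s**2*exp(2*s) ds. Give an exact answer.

-1/4 + exp(2)/4

Integrate by parts twice (u = s^2, dv = exp(2*s) ds).
An antiderivative is F(s) = (2*s**2 - 2*s + 1)*exp(2*s)/4.
Then F(1) - F(0) = (exp(2)/4) - (1/4) = -1/4 + exp(2)/4.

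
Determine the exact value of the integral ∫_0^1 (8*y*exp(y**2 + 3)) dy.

-4*(1 - exp(1))*exp(3)

Let u = y**2 + 3, so du = 2*y dy. When y = 0, u = 3; when y = 1, u = 4.
The integral becomes 4·∫ exp(u) du from 3 to 4, with antiderivative 4*exp(u).
Back in y: F(y) = 4*exp(y**2 + 3).
Then F(1) - F(0) = (4*exp(4)) - (4*exp(3)) = -4*(1 - exp(1))*exp(3).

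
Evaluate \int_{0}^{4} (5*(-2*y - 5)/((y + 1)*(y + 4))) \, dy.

Factor the denominator: y**2 + 5*y + 4 = (y + 4)(y + 1).
Partial fractions: 5*(-2*y - 5)/((y + 1)*(y + 4)) = -5/(y + 4) - 5/(y + 1).
An antiderivative is F(y) = -5*log(y + 1) - 5*log(y + 4).
Then F(4) - F(0) = (-15*log(2) - 5*log(5)) - (-10*log(2)) = -5*log(5) - 5*log(2).

-5*log(5) - 5*log(2)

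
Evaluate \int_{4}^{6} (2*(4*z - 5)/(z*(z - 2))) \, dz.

Factor the denominator: z**2 - 2*z = z(z - 2).
Partial fractions: 2*(4*z - 5)/(z*(z - 2)) = 5/z + 3/(z - 2).
An antiderivative is F(z) = 5*log(z) + 3*log(z - 2).
Then F(6) - F(4) = (5*log(3) + 11*log(2)) - (13*log(2)) = -2*log(2) + 5*log(3).

-2*log(2) + 5*log(3)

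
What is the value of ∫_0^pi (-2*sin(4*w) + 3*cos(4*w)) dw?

An antiderivative is F(w) = 3*sin(4*w)/4 + cos(4*w)/2.
Then F(pi) - F(0) = (1/2) - (1/2) = 0.

0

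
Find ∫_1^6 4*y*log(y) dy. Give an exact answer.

Integrate by parts once (u = ln y, dv = 4*y dy).
An antiderivative is F(y) = y**2*(2*log(y) - 1).
Then F(6) - F(1) = (-36 + 72*log(2) + 72*log(3)) - (-1) = -35 + 72*log(2) + 72*log(3).

-35 + 72*log(2) + 72*log(3)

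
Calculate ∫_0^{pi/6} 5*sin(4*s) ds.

An antiderivative is F(s) = -5*cos(4*s)/4.
Then F(pi/6) - F(0) = (5/8) - (-5/4) = 15/8.

15/8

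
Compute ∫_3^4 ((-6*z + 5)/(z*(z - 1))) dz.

Factor the denominator: z**2 - z = z(z - 1).
Partial fractions: (-6*z + 5)/(z*(z - 1)) = -5/z - 1/(z - 1).
An antiderivative is F(z) = -5*log(z) - log(z - 1).
Then F(4) - F(3) = (-10*log(2) - log(3)) - (-5*log(3) - log(2)) = -9*log(2) + 4*log(3).

-9*log(2) + 4*log(3)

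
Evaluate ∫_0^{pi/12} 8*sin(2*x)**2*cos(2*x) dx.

Let u = sin(2*x), so du = 2*cos(2*x) dx. When x = 0, u = 0; when x = pi/12, u = 1/2.
The integral becomes 4·∫ u**2 du from 0 to 1/2, with antiderivative 4*u**3/3.
Back in x: F(x) = 4*sin(2*x)**3/3.
Then F(pi/12) - F(0) = (1/6) - (0) = 1/6.

1/6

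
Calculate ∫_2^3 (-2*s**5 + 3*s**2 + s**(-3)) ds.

By the power rule, an antiderivative is F(s) = -s**6/3 + s**3 - 1/(2*s**2).
Then F(3) - F(2) = (-3889/18) - (-323/24) = -14587/72.

-14587/72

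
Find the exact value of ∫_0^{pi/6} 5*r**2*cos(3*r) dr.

Integrate by parts twice (u = r^2, dv = 5*cos(3*r) dr).
An antiderivative is F(r) = 5*r**2*sin(3*r)/3 + 10*r*cos(3*r)/9 - 10*sin(3*r)/27.
Then F(pi/6) - F(0) = (-10/27 + 5*pi**2/108) - (0) = -10/27 + 5*pi**2/108.

-10/27 + 5*pi**2/108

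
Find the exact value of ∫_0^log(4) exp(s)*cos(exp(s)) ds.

Let u = exp(s), so du = exp(s) ds. When s = 0, u = 1; when s = log(4), u = 4.
The integral becomes ∫ cos(u) du from 1 to 4, with antiderivative sin(u).
Back in s: F(s) = sin(exp(s)).
Then F(log(4)) - F(0) = (sin(4)) - (sin(1)) = -sin(1) + sin(4).

-sin(1) + sin(4)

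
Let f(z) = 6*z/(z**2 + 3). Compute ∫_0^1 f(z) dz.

log(64/27)

Let u = z**2 + 3, so du = 2*z dz. When z = 0, u = 3; when z = 1, u = 4.
The integral becomes 3·∫ 1/u du from 3 to 4, with antiderivative 3*log(u).
Back in z: F(z) = 3*log(z**2 + 3).
Then F(1) - F(0) = (log(64)) - (log(27)) = log(64/27).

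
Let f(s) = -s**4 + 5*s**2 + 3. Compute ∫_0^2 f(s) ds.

By the power rule, an antiderivative is F(s) = -s**5/5 + 5*s**3/3 + 3*s.
Then F(2) - F(0) = (194/15) - (0) = 194/15.

194/15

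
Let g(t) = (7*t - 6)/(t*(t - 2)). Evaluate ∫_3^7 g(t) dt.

Factor the denominator: t**2 - 2*t = t(t - 2).
Partial fractions: (7*t - 6)/(t*(t - 2)) = 3/t + 4/(t - 2).
An antiderivative is F(t) = 3*log(t) + 4*log(t - 2).
Then F(7) - F(3) = (3*log(7) + 4*log(5)) - (log(27)) = -3*log(3) + 3*log(7) + 4*log(5).

-3*log(3) + 3*log(7) + 4*log(5)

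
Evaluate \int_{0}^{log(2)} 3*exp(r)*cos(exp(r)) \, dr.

-3*sin(1) + 3*sin(2)

Let u = exp(r), so du = exp(r) dr. When r = 0, u = 1; when r = log(2), u = 2.
The integral becomes 3·∫ cos(u) du from 1 to 2, with antiderivative 3*sin(u).
Back in r: F(r) = 3*sin(exp(r)).
Then F(log(2)) - F(0) = (3*sin(2)) - (3*sin(1)) = -3*sin(1) + 3*sin(2).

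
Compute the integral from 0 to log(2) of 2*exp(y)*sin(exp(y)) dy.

Let u = exp(y), so du = exp(y) dy. When y = 0, u = 1; when y = log(2), u = 2.
The integral becomes 2·∫ sin(u) du from 1 to 2, with antiderivative -2*cos(u).
Back in y: F(y) = -2*cos(exp(y)).
Then F(log(2)) - F(0) = (-2*cos(2)) - (-2*cos(1)) = -2*cos(2) + 2*cos(1).

-2*cos(2) + 2*cos(1)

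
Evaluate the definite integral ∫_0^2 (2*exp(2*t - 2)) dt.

Let u = 2*t - 2, so du = 2 dt. When t = 0, u = -2; when t = 2, u = 2.
The integral becomes ∫ exp(u) du from -2 to 2, with antiderivative exp(u).
Back in t: F(t) = exp(2*t - 2).
Then F(2) - F(0) = (exp(2)) - (exp(-2)) = 2*sinh(2).

2*sinh(2)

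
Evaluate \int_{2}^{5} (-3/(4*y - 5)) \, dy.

-3*log(5)/4

An antiderivative is F(y) = -3*log(4*y - 5)/4.
Then F(5) - F(2) = (-3*log(15)/4) - (-3*log(3)/4) = -3*log(5)/4.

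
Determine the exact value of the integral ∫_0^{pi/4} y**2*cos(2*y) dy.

-1/4 + pi**2/32

Integrate by parts twice (u = y^2, dv = cos(2*y) dy).
An antiderivative is F(y) = y**2*sin(2*y)/2 + y*cos(2*y)/2 - sin(2*y)/4.
Then F(pi/4) - F(0) = (-1/4 + pi**2/32) - (0) = -1/4 + pi**2/32.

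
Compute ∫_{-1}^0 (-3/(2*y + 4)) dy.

-3*log(2)/2

An antiderivative is F(y) = -3*log(2*y + 4)/2.
Then F(0) - F(-1) = (-log(8)) - (-3*log(2)/2) = -3*log(2)/2.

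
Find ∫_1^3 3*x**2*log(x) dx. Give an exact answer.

-26/3 + 27*log(3)

Integrate by parts once (u = ln x, dv = 3*x**2 dx).
An antiderivative is F(x) = x**3*(3*log(x) - 1)/3.
Then F(3) - F(1) = (-9 + 27*log(3)) - (-1/3) = -26/3 + 27*log(3).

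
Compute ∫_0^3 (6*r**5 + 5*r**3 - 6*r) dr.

By the power rule, an antiderivative is F(r) = r**6 + 5*r**4/4 - 3*r**2.
Then F(3) - F(0) = (3213/4) - (0) = 3213/4.

3213/4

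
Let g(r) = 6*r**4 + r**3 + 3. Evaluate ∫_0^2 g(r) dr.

242/5

By the power rule, an antiderivative is F(r) = 6*r**5/5 + r**4/4 + 3*r.
Then F(2) - F(0) = (242/5) - (0) = 242/5.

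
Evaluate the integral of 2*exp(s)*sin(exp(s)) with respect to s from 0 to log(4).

2*cos(1) - 2*cos(4)

Let u = exp(s), so du = exp(s) ds. When s = 0, u = 1; when s = log(4), u = 4.
The integral becomes 2·∫ sin(u) du from 1 to 4, with antiderivative -2*cos(u).
Back in s: F(s) = -2*cos(exp(s)).
Then F(log(4)) - F(0) = (-2*cos(4)) - (-2*cos(1)) = 2*cos(1) - 2*cos(4).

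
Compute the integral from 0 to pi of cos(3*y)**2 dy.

Use the identity cos^2(3*y) = (1 + cos(6*y))/2.
An antiderivative is F(y) = y/2 + sin(6*y)/12.
Then F(pi) - F(0) = (pi/2) - (0) = pi/2.

pi/2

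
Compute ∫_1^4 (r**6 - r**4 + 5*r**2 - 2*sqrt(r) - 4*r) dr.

231157/105

By the power rule, an antiderivative is F(r) = r**7/7 - r**5/5 - 4*r**(3/2)/3 + 5*r**3/3 - 2*r**2.
Then F(4) - F(1) = (76992/35) - (-181/105) = 231157/105.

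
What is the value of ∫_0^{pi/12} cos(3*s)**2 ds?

Use the identity cos^2(3*s) = (1 + cos(6*s))/2.
An antiderivative is F(s) = s/2 + sin(6*s)/12.
Then F(pi/12) - F(0) = (1/12 + pi/24) - (0) = 1/12 + pi/24.

1/12 + pi/24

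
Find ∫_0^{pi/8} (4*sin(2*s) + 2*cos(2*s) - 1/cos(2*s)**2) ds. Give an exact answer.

3/2 - sqrt(2)/2

An antiderivative is F(s) = sin(2*s) - 2*cos(2*s) - tan(2*s)/2.
Then F(pi/8) - F(0) = (-sqrt(2)/2 - 1/2) - (-2) = 3/2 - sqrt(2)/2.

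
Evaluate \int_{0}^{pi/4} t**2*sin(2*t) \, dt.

Integrate by parts twice (u = t^2, dv = sin(2*t) dt).
An antiderivative is F(t) = -t**2*cos(2*t)/2 + t*sin(2*t)/2 + cos(2*t)/4.
Then F(pi/4) - F(0) = (pi/8) - (1/4) = -1/4 + pi/8.

-1/4 + pi/8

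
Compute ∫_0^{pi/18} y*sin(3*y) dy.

-sqrt(3)*pi/108 + 1/18

Integrate by parts once (u = y, dv = sin(3*y) dy).
An antiderivative is F(y) = -y*cos(3*y)/3 + sin(3*y)/9.
Then F(pi/18) - F(0) = (-sqrt(3)*pi/108 + 1/18) - (0) = -sqrt(3)*pi/108 + 1/18.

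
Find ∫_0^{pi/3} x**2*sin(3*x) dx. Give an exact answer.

Integrate by parts twice (u = x^2, dv = sin(3*x) dx).
An antiderivative is F(x) = -x**2*cos(3*x)/3 + 2*x*sin(3*x)/9 + 2*cos(3*x)/27.
Then F(pi/3) - F(0) = (-2/27 + pi**2/27) - (2/27) = -4/27 + pi**2/27.

-4/27 + pi**2/27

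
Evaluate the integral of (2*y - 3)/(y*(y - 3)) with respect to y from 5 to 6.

log(9/5)

Factor the denominator: y**2 - 3*y = y(y - 3).
Partial fractions: (2*y - 3)/(y*(y - 3)) = 1/y + 1/(y - 3).
An antiderivative is F(y) = log(y) + log(y - 3).
Then F(6) - F(5) = (log(18)) - (log(10)) = log(9/5).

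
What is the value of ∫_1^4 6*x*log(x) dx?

-45/2 + 96*log(2)

Integrate by parts once (u = ln x, dv = 6*x dx).
An antiderivative is F(x) = 3*x**2*(2*log(x) - 1)/2.
Then F(4) - F(1) = (-24 + 96*log(2)) - (-3/2) = -45/2 + 96*log(2).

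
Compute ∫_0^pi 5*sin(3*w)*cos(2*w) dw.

6

Use the identity sin(3*w)cos(2*w) = [sin(5*w) + sin(w)]/2.
An antiderivative is F(w) = -5*cos(w)/2 - cos(5*w)/2.
Then F(pi) - F(0) = (3) - (-3) = 6.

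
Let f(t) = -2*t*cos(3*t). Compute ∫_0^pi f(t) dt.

4/9

Integrate by parts once (u = t, dv = -2*cos(3*t) dt).
An antiderivative is F(t) = -2*t*sin(3*t)/3 - 2*cos(3*t)/9.
Then F(pi) - F(0) = (2/9) - (-2/9) = 4/9.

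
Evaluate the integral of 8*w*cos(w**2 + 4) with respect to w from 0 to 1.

4*sin(5) - 4*sin(4)

Let u = w**2 + 4, so du = 2*w dw. When w = 0, u = 4; when w = 1, u = 5.
The integral becomes 4·∫ cos(u) du from 4 to 5, with antiderivative 4*sin(u).
Back in w: F(w) = 4*sin(w**2 + 4).
Then F(1) - F(0) = (4*sin(5)) - (4*sin(4)) = 4*sin(5) - 4*sin(4).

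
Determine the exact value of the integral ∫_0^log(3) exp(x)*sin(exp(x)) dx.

Let u = exp(x), so du = exp(x) dx. When x = 0, u = 1; when x = log(3), u = 3.
The integral becomes ∫ sin(u) du from 1 to 3, with antiderivative -cos(u).
Back in x: F(x) = -cos(exp(x)).
Then F(log(3)) - F(0) = (-cos(3)) - (-cos(1)) = cos(1) - cos(3).

cos(1) - cos(3)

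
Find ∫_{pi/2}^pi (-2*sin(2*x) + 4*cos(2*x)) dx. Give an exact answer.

An antiderivative is F(x) = 2*sin(2*x) + cos(2*x).
Then F(pi) - F(pi/2) = (1) - (-1) = 2.

2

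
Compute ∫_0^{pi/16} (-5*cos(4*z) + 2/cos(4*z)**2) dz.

An antiderivative is F(z) = -5*sin(4*z)/4 + tan(4*z)/2.
Then F(pi/16) - F(0) = (1/2 - 5*sqrt(2)/8) - (0) = 1/2 - 5*sqrt(2)/8.

1/2 - 5*sqrt(2)/8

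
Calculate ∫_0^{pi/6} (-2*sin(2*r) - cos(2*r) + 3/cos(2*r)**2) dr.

-1/2 + 5*sqrt(3)/4

An antiderivative is F(r) = -sin(2*r)/2 + cos(2*r) + 3*tan(2*r)/2.
Then F(pi/6) - F(0) = (1/2 + 5*sqrt(3)/4) - (1) = -1/2 + 5*sqrt(3)/4.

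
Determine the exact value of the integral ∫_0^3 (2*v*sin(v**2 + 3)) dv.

cos(3) - cos(12)

Let u = v**2 + 3, so du = 2*v dv. When v = 0, u = 3; when v = 3, u = 12.
The integral becomes ∫ sin(u) du from 3 to 12, with antiderivative -cos(u).
Back in v: F(v) = -cos(v**2 + 3).
Then F(3) - F(0) = (-cos(12)) - (-cos(3)) = cos(3) - cos(12).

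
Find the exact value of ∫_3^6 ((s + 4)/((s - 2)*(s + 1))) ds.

Factor the denominator: s**2 - s - 2 = (s + 1)(s - 2).
Partial fractions: (s + 4)/((s - 2)*(s + 1)) = -1/(s + 1) + 2/(s - 2).
An antiderivative is F(s) = 2*log(s - 2) - log(s + 1).
Then F(6) - F(3) = (log(16/7)) - (-log(4)) = log(64/7).

log(64/7)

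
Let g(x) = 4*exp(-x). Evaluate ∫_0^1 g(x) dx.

4 - 4*exp(-1)

An antiderivative is F(x) = -4*exp(-x).
Then F(1) - F(0) = (-4*exp(-1)) - (-4) = 4 - 4*exp(-1).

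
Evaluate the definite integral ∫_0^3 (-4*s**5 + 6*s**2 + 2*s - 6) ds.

By the power rule, an antiderivative is F(s) = -2*s**6/3 + 2*s**3 + s**2 - 6*s.
Then F(3) - F(0) = (-441) - (0) = -441.

-441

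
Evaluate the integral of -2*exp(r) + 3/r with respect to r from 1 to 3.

An antiderivative is F(r) = -2*exp(r) + 3*log(r).
Then F(3) - F(1) = (-2*exp(3) + log(27)) - (-2*exp(1)) = -2*exp(3) + log(27) + 2*exp(1).

-2*exp(3) + log(27) + 2*exp(1)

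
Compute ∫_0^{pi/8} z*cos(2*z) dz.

Integrate by parts once (u = z, dv = cos(2*z) dz).
An antiderivative is F(z) = z*sin(2*z)/2 + cos(2*z)/4.
Then F(pi/8) - F(0) = (sqrt(2)*(pi + 4)/32) - (1/4) = -1/4 + sqrt(2)*pi/32 + sqrt(2)/8.

-1/4 + sqrt(2)*pi/32 + sqrt(2)/8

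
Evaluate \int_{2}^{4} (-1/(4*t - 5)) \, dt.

-log(11)/4 + log(3)/4

An antiderivative is F(t) = -log(4*t - 5)/4.
Then F(4) - F(2) = (-log(11)/4) - (-log(3)/4) = -log(11)/4 + log(3)/4.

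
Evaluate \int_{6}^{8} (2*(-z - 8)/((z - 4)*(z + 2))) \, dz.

-8*log(2) + 2*log(5)

Factor the denominator: z**2 - 2*z - 8 = (z + 2)(z - 4).
Partial fractions: 2*(-z - 8)/((z - 4)*(z + 2)) = 2/(z + 2) - 4/(z - 4).
An antiderivative is F(z) = -4*log(z - 4) + 2*log(z + 2).
Then F(8) - F(6) = (log(25/64)) - (log(4)) = -8*log(2) + 2*log(5).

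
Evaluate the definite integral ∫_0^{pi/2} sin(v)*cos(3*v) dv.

-1/2

Use the identity sin(v)cos(3*v) = [sin(4*v) + sin(-2*v)]/2.
An antiderivative is F(v) = cos(2*v)/4 - cos(4*v)/8.
Then F(pi/2) - F(0) = (-3/8) - (1/8) = -1/2.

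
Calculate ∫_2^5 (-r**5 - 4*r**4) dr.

By the power rule, an antiderivative is F(r) = -r**6/6 - 4*r**5/5.
Then F(5) - F(2) = (-30625/6) - (-544/15) = -50679/10.

-50679/10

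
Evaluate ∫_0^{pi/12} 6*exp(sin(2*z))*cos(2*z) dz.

-3 + 3*exp(1/2)

Let u = sin(2*z), so du = 2*cos(2*z) dz. When z = 0, u = 0; when z = pi/12, u = 1/2.
The integral becomes 3·∫ exp(u) du from 0 to 1/2, with antiderivative 3*exp(u).
Back in z: F(z) = 3*exp(sin(2*z)).
Then F(pi/12) - F(0) = (3*exp(1/2)) - (3) = -3 + 3*exp(1/2).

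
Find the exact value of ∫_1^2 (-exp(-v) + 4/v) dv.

An antiderivative is F(v) = 4*log(v) + exp(-v).
Then F(2) - F(1) = (exp(-2) + 4*log(2)) - (exp(-1)) = -exp(-1) + exp(-2) + 4*log(2).

-exp(-1) + exp(-2) + 4*log(2)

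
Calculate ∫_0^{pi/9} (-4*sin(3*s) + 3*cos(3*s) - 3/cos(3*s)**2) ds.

-sqrt(3)/2 - 2/3

An antiderivative is F(s) = sin(3*s) + 4*cos(3*s)/3 - tan(3*s).
Then F(pi/9) - F(0) = (2/3 - sqrt(3)/2) - (4/3) = -sqrt(3)/2 - 2/3.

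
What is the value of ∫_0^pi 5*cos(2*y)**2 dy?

Use the identity cos^2(2*y) = (1 + cos(4*y))/2.
An antiderivative is F(y) = 5*y/2 + 5*sin(4*y)/8.
Then F(pi) - F(0) = (5*pi/2) - (0) = 5*pi/2.

5*pi/2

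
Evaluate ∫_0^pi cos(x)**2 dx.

Use the identity cos^2(x) = (1 + cos(2*x))/2.
An antiderivative is F(x) = x/2 + sin(2*x)/4.
Then F(pi) - F(0) = (pi/2) - (0) = pi/2.

pi/2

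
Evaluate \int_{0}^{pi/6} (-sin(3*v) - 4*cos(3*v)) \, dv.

-5/3

An antiderivative is F(v) = -4*sin(3*v)/3 + cos(3*v)/3.
Then F(pi/6) - F(0) = (-4/3) - (1/3) = -5/3.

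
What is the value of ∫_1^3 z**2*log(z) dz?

Integrate by parts once (u = ln z, dv = z**2 dz).
An antiderivative is F(z) = z**3*(3*log(z) - 1)/9.
Then F(3) - F(1) = (-3 + 9*log(3)) - (-1/9) = -26/9 + 9*log(3).

-26/9 + 9*log(3)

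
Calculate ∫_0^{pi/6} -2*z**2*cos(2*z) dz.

-pi/12 - sqrt(3)*pi**2/72 + sqrt(3)/4

Integrate by parts twice (u = z^2, dv = -2*cos(2*z) dz).
An antiderivative is F(z) = -z**2*sin(2*z) - z*cos(2*z) + sin(2*z)/2.
Then F(pi/6) - F(0) = (-pi/12 - sqrt(3)*pi**2/72 + sqrt(3)/4) - (0) = -pi/12 - sqrt(3)*pi**2/72 + sqrt(3)/4.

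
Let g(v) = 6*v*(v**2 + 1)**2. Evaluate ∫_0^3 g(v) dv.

999

Let u = v**2 + 1, so du = 2*v dv. When v = 0, u = 1; when v = 3, u = 10.
The integral becomes 3·∫ u**2 du from 1 to 10, with antiderivative u**3.
Back in v: F(v) = (v**2 + 1)**3.
Then F(3) - F(0) = (1000) - (1) = 999.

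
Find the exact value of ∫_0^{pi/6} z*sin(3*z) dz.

Integrate by parts once (u = z, dv = sin(3*z) dz).
An antiderivative is F(z) = -z*cos(3*z)/3 + sin(3*z)/9.
Then F(pi/6) - F(0) = (1/9) - (0) = 1/9.

1/9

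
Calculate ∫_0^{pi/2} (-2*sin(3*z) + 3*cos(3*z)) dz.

An antiderivative is F(z) = sin(3*z) + 2*cos(3*z)/3.
Then F(pi/2) - F(0) = (-1) - (2/3) = -5/3.

-5/3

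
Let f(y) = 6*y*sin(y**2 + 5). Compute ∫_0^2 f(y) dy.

Let u = y**2 + 5, so du = 2*y dy. When y = 0, u = 5; when y = 2, u = 9.
The integral becomes 3·∫ sin(u) du from 5 to 9, with antiderivative -3*cos(u).
Back in y: F(y) = -3*cos(y**2 + 5).
Then F(2) - F(0) = (-3*cos(9)) - (-3*cos(5)) = 3*cos(5) - 3*cos(9).

3*cos(5) - 3*cos(9)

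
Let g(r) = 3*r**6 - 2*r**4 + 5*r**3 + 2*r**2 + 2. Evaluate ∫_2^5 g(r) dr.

By the power rule, an antiderivative is F(r) = 3*r**7/7 - 2*r**5/5 + 5*r**4/4 + 2*r**3/3 + 2*r.
Then F(5) - F(2) = (2780965/84) - (7496/105) = 4624947/140.

4624947/140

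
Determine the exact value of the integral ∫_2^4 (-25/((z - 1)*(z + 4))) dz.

-10*log(3) + 10*log(2)

Factor the denominator: z**2 + 3*z - 4 = (z + 4)(z - 1).
Partial fractions: -25/((z - 1)*(z + 4)) = 5/(z + 4) - 5/(z - 1).
An antiderivative is F(z) = -5*log(z - 1) + 5*log(z + 4).
Then F(4) - F(2) = (-5*log(3) + 15*log(2)) - (5*log(2) + 5*log(3)) = -10*log(3) + 10*log(2).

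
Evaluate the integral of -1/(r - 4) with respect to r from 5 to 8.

An antiderivative is F(r) = -log(r - 4).
Then F(8) - F(5) = (-log(4)) - (0) = -log(4).

-log(4)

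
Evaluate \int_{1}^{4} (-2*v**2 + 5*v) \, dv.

-9/2

By the power rule, an antiderivative is F(v) = -2*v**3/3 + 5*v**2/2.
Then F(4) - F(1) = (-8/3) - (11/6) = -9/2.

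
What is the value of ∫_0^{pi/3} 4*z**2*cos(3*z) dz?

Integrate by parts twice (u = z^2, dv = 4*cos(3*z) dz).
An antiderivative is F(z) = 4*z**2*sin(3*z)/3 + 8*z*cos(3*z)/9 - 8*sin(3*z)/27.
Then F(pi/3) - F(0) = (-8*pi/27) - (0) = -8*pi/27.

-8*pi/27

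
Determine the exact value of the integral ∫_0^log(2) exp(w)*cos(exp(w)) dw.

Let u = exp(w), so du = exp(w) dw. When w = 0, u = 1; when w = log(2), u = 2.
The integral becomes ∫ cos(u) du from 1 to 2, with antiderivative sin(u).
Back in w: F(w) = sin(exp(w)).
Then F(log(2)) - F(0) = (sin(2)) - (sin(1)) = -sin(1) + sin(2).

-sin(1) + sin(2)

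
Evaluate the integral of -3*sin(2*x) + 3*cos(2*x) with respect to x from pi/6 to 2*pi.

3/4 - 3*sqrt(3)/4

An antiderivative is F(x) = 3*sin(2*x)/2 + 3*cos(2*x)/2.
Then F(2*pi) - F(pi/6) = (3/2) - (3/4 + 3*sqrt(3)/4) = 3/4 - 3*sqrt(3)/4.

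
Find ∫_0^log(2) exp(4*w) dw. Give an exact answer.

Let u = exp(w), so du = exp(w) dw. When w = 0, u = 1; when w = log(2), u = 2.
The integral becomes ∫ u**3 du from 1 to 2, with antiderivative u**4/4.
Back in w: F(w) = exp(4*w)/4.
Then F(log(2)) - F(0) = (4) - (1/4) = 15/4.

15/4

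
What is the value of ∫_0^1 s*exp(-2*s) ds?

Integrate by parts once (u = s, dv = exp(-2*s) ds).
An antiderivative is F(s) = (-2*s - 1)*exp(-2*s)/4.
Then F(1) - F(0) = (-3*exp(-2)/4) - (-1/4) = (-3 + exp(2))*exp(-2)/4.

(-3 + exp(2))*exp(-2)/4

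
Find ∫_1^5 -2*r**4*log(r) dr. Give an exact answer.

6248/25 - 1250*log(5)

Integrate by parts once (u = ln r, dv = -2*r**4 dr).
An antiderivative is F(r) = -2*r**5*(5*log(r) - 1)/25.
Then F(5) - F(1) = (250 - 1250*log(5)) - (2/25) = 6248/25 - 1250*log(5).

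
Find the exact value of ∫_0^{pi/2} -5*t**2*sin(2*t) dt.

5/2 - 5*pi**2/8

Integrate by parts twice (u = t^2, dv = -5*sin(2*t) dt).
An antiderivative is F(t) = 5*t**2*cos(2*t)/2 - 5*t*sin(2*t)/2 - 5*cos(2*t)/4.
Then F(pi/2) - F(0) = (5/4 - 5*pi**2/8) - (-5/4) = 5/2 - 5*pi**2/8.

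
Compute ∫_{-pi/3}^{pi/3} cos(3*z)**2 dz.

Use the identity cos^2(3*z) = (1 + cos(6*z))/2.
An antiderivative is F(z) = z/2 + sin(6*z)/12.
Then F(pi/3) - F(-pi/3) = (pi/6) - (-pi/6) = pi/3.

pi/3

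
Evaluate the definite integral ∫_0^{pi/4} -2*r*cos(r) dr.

-sqrt(2) - sqrt(2)*pi/4 + 2

Integrate by parts once (u = r, dv = -2*cos(r) dr).
An antiderivative is F(r) = -2*r*sin(r) - 2*cos(r).
Then F(pi/4) - F(0) = (sqrt(2)*(-4 - pi)/4) - (-2) = -sqrt(2) - sqrt(2)*pi/4 + 2.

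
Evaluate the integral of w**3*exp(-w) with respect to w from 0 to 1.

Integrate by parts 3 times (u = w^3, dv = exp(-w) dw).
An antiderivative is F(w) = (-w**3 - 3*w**2 - 6*w - 6)*exp(-w).
Then F(1) - F(0) = (-16*exp(-1)) - (-6) = 6 - 16*exp(-1).

6 - 16*exp(-1)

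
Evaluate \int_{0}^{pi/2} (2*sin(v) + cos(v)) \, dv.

3

An antiderivative is F(v) = sin(v) - 2*cos(v).
Then F(pi/2) - F(0) = (1) - (-2) = 3.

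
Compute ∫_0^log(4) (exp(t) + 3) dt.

3 + log(64)

An antiderivative is F(t) = 3*t + exp(t).
Then F(log(4)) - F(0) = (4 + log(64)) - (1) = 3 + log(64).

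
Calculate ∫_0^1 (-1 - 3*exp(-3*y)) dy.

-2 + exp(-3)

An antiderivative is F(y) = -y + exp(-3*y).
Then F(1) - F(0) = (-1 + exp(-3)) - (1) = -2 + exp(-3).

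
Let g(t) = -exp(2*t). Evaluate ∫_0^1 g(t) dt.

An antiderivative is F(t) = -exp(2*t)/2.
Then F(1) - F(0) = (-exp(2)/2) - (-1/2) = 1/2 - exp(2)/2.

1/2 - exp(2)/2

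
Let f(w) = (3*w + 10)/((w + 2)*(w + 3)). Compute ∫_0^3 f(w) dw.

Factor the denominator: w**2 + 5*w + 6 = (w + 3)(w + 2).
Partial fractions: (3*w + 10)/((w + 2)*(w + 3)) = -1/(w + 3) + 4/(w + 2).
An antiderivative is F(w) = 4*log(w + 2) - log(w + 3).
Then F(3) - F(0) = (-log(3) - log(2) + 4*log(5)) - (log(16/3)) = -5*log(2) + 4*log(5).

-5*log(2) + 4*log(5)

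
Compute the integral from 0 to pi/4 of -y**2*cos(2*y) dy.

1/4 - pi**2/32

Integrate by parts twice (u = y^2, dv = -cos(2*y) dy).
An antiderivative is F(y) = -y**2*sin(2*y)/2 - y*cos(2*y)/2 + sin(2*y)/4.
Then F(pi/4) - F(0) = (1/4 - pi**2/32) - (0) = 1/4 - pi**2/32.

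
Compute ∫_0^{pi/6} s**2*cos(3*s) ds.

Integrate by parts twice (u = s^2, dv = cos(3*s) ds).
An antiderivative is F(s) = s**2*sin(3*s)/3 + 2*s*cos(3*s)/9 - 2*sin(3*s)/27.
Then F(pi/6) - F(0) = (-2/27 + pi**2/108) - (0) = -2/27 + pi**2/108.

-2/27 + pi**2/108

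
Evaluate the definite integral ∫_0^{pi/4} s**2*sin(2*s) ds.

-1/4 + pi/8

Integrate by parts twice (u = s^2, dv = sin(2*s) ds).
An antiderivative is F(s) = -s**2*cos(2*s)/2 + s*sin(2*s)/2 + cos(2*s)/4.
Then F(pi/4) - F(0) = (pi/8) - (1/4) = -1/4 + pi/8.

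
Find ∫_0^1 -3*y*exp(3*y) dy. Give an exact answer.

Integrate by parts once (u = y, dv = -3*exp(3*y) dy).
An antiderivative is F(y) = (-3*y + 1)*exp(3*y)/3.
Then F(1) - F(0) = (-2*exp(3)/3) - (1/3) = -2*exp(3)/3 - 1/3.

-2*exp(3)/3 - 1/3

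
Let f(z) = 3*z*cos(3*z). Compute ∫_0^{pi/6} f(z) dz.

-1/3 + pi/6

Integrate by parts once (u = z, dv = 3*cos(3*z) dz).
An antiderivative is F(z) = z*sin(3*z) + cos(3*z)/3.
Then F(pi/6) - F(0) = (pi/6) - (1/3) = -1/3 + pi/6.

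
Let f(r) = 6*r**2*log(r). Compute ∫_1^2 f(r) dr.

-14/3 + 16*log(2)

Integrate by parts once (u = ln r, dv = 6*r**2 dr).
An antiderivative is F(r) = 2*r**3*(3*log(r) - 1)/3.
Then F(2) - F(1) = (-16/3 + 16*log(2)) - (-2/3) = -14/3 + 16*log(2).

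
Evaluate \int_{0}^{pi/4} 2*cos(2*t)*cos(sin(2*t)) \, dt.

sin(1)

Let u = sin(2*t), so du = 2*cos(2*t) dt. When t = 0, u = 0; when t = pi/4, u = 1.
The integral becomes ∫ cos(u) du from 0 to 1, with antiderivative sin(u).
Back in t: F(t) = sin(sin(2*t)).
Then F(pi/4) - F(0) = (sin(1)) - (0) = sin(1).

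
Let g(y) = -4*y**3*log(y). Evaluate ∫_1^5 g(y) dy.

156 - 625*log(5)

Integrate by parts once (u = ln y, dv = -4*y**3 dy).
An antiderivative is F(y) = -y**4*(4*log(y) - 1)/4.
Then F(5) - F(1) = (625/4 - 625*log(5)) - (1/4) = 156 - 625*log(5).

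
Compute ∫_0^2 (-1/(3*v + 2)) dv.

-2*log(2)/3

An antiderivative is F(v) = -log(3*v + 2)/3.
Then F(2) - F(0) = (-log(2)) - (-log(2)/3) = -2*log(2)/3.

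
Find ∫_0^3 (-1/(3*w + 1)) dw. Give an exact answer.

-log(10)/3

An antiderivative is F(w) = -log(3*w + 1)/3.
Then F(3) - F(0) = (-log(10)/3) - (0) = -log(10)/3.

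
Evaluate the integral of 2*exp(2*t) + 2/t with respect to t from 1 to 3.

-exp(2) + log(9) + exp(6)

An antiderivative is F(t) = exp(2*t) + 2*log(t).
Then F(3) - F(1) = (log(9) + exp(6)) - (exp(2)) = -exp(2) + log(9) + exp(6).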